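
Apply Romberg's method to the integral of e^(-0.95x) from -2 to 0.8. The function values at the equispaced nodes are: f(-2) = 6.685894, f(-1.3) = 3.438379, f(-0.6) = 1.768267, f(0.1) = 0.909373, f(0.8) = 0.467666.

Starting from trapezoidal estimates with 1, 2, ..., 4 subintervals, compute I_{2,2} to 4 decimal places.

I_{0,0} (trapezoid, 1 panel, h=2.8000): 10.014984
I_{1,0} (trapezoid, 2 panels, h=1.4000): 7.483066
I_{2,0} (trapezoid, 4 panels, h=0.7000): 6.784959
I_{1,1} = 7.483066 + (7.483066 − 10.014984)/3 = 6.639093
I_{2,1} = 6.784959 + (6.784959 − 7.483066)/3 = 6.552257
I_{2,2} = 6.552257 + (6.552257 − 6.639093)/15 = 6.546468

6.5465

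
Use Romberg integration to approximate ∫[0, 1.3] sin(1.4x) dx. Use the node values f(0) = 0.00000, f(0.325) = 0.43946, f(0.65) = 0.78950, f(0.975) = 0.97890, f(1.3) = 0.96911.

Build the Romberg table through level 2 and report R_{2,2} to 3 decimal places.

0.890

R_{0,0} (trapezoid, 1 panel, h=1.3000): 0.62992
R_{1,0} (trapezoid, 2 panels, h=0.6500): 0.82814
R_{2,0} (trapezoid, 4 panels, h=0.3250): 0.87503
R_{1,1} = 0.82814 + (0.82814 − 0.62992)/3 = 0.89421
R_{2,1} = 0.87503 + (0.87503 − 0.82814)/3 = 0.89066
R_{2,2} = 0.89066 + (0.89066 − 0.89421)/15 = 0.89042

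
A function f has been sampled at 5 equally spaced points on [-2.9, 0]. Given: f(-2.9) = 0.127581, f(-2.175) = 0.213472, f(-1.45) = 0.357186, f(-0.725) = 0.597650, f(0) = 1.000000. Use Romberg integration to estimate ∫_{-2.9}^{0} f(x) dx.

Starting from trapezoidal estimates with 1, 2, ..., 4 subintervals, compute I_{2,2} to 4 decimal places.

1.2288

I_{0,0} (trapezoid, 1 panel, h=2.9000): 1.634992
I_{1,0} (trapezoid, 2 panels, h=1.4500): 1.335416
I_{2,0} (trapezoid, 4 panels, h=0.7250): 1.255771
I_{1,1} = 1.335416 + (1.335416 − 1.634992)/3 = 1.235557
I_{2,1} = 1.255771 + (1.255771 − 1.335416)/3 = 1.229223
I_{2,2} = 1.229223 + (1.229223 − 1.235557)/15 = 1.228801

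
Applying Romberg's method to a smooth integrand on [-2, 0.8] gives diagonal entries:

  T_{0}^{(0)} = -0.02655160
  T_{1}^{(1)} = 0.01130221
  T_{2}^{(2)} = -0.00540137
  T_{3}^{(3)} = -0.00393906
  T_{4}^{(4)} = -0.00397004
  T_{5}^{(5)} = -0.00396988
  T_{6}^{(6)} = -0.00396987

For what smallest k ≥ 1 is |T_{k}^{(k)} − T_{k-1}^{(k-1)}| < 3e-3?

|T_{1}^{(1)} − T_{0}^{(0)}| = 0.03785381 ≥ 3e-3
|T_{2}^{(2)} − T_{1}^{(1)}| = 0.01670358 ≥ 3e-3
|T_{3}^{(3)} − T_{2}^{(2)}| = 0.00146231 < 3e-3

k = 3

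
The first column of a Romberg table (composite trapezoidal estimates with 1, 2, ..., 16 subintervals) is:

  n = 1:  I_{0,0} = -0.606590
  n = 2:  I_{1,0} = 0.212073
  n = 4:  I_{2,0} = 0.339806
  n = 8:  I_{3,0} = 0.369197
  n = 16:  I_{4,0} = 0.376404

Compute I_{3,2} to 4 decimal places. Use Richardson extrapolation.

Richardson extrapolation on the trapezoidal column (denominator 4−1=3):
I_{2,1} = (4·0.339806 − 0.212073) / 3 = 0.382384
I_{3,1} = 0.369197 + (0.369197 − 0.339806)/3 = 0.378994
I_{3,2} = (16·0.378994 − 0.382384) / 15 = 0.378768

0.3788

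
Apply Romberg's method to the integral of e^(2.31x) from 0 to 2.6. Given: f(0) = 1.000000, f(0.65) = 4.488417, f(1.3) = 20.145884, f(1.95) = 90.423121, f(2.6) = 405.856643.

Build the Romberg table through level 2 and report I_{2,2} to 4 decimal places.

176.9998

I_{0,0} (trapezoid, 1 panel, h=2.6000): 528.913636
I_{1,0} (trapezoid, 2 panels, h=1.3000): 290.646467
I_{2,0} (trapezoid, 4 panels, h=0.6500): 207.015733
I_{1,1} = 290.646467 + (290.646467 − 528.913636)/3 = 211.224077
I_{2,1} = 207.015733 + (207.015733 − 290.646467)/3 = 179.138822
I_{2,2} = 179.138822 + (179.138822 − 211.224077)/15 = 176.999805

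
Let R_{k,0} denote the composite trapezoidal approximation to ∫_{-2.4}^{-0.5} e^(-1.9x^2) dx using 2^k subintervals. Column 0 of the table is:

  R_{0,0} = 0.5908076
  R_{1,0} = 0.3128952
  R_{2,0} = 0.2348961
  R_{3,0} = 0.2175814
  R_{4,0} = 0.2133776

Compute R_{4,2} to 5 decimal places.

Richardson extrapolation on the trapezoidal column (denominator 4−1=3):
R_{3,1} = (4·0.2175814 − 0.2348961) / 3 = 0.2118098
R_{4,1} = (4·0.2133776 − 0.2175814) / 3 = 0.2119763
R_{4,2} = (16·0.2119763 − 0.2118098) / 15 = 0.2119874

0.21199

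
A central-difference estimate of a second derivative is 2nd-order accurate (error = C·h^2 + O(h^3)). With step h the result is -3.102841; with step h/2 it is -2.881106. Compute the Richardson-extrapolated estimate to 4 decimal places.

-2.8072

The leading error scales as h^2; refining by a factor of 2 reduces it by 2^2 = 4.
Extrapolated value = (4·A(h/2) − A(h)) / (4 − 1)
= (4·(-2.881106) − (-3.102841)) / 3
= -8.421583 / 3 = -2.807194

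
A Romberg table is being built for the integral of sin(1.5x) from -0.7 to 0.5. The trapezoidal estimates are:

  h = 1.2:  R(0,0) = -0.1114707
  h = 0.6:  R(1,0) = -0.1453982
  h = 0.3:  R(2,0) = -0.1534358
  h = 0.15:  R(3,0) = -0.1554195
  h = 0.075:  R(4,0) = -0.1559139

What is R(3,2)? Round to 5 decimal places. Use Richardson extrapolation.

Richardson extrapolation on the trapezoidal column (denominator 4−1=3):
R(2,1) = -0.1534358 + (-0.1534358 − (-0.1453982))/3 = -0.1561150
R(3,1) = (4·(-0.1554195) − (-0.1534358)) / 3 = -0.1560807
R(3,2) = (16·(-0.1560807) − (-0.1561150)) / 15 = -0.1560784

-0.15608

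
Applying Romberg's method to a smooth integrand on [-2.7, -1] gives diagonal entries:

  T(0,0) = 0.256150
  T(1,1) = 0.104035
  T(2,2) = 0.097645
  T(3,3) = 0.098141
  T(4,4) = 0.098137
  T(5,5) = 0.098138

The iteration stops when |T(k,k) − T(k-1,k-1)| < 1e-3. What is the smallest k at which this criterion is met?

|T(1,1) − T(0,0)| = 0.152115 ≥ 1e-3
|T(2,2) − T(1,1)| = 0.006390 ≥ 1e-3
|T(3,3) − T(2,2)| = 0.000496 < 1e-3

k = 3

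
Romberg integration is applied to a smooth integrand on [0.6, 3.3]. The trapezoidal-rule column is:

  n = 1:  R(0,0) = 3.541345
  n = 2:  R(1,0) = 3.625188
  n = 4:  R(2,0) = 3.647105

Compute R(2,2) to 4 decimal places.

3.6545

Richardson extrapolation on the trapezoidal column (denominator 4−1=3):
R(1,1) = 3.625188 + (3.625188 − 3.541345)/3 = 3.653136
R(2,1) = (4·3.647105 − 3.625188) / 3 = 3.654411
R(2,2) = (16·3.654411 − 3.653136) / 15 = 3.654496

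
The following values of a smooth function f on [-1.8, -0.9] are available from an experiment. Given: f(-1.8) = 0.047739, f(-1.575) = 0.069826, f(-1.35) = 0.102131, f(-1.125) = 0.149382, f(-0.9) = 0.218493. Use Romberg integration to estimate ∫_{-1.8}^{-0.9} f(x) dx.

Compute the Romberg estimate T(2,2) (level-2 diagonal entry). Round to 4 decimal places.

0.1010

T(0,0) (trapezoid, 1 panel, h=0.9000): 0.119804
T(1,0) (trapezoid, 2 panels, h=0.4500): 0.105861
T(2,0) (trapezoid, 4 panels, h=0.2250): 0.102252
T(1,1) = 0.105861 + (0.105861 − 0.119804)/3 = 0.101213
T(2,1) = 0.102252 + (0.102252 − 0.105861)/3 = 0.101049
T(2,2) = 0.101049 + (0.101049 − 0.101213)/15 = 0.101038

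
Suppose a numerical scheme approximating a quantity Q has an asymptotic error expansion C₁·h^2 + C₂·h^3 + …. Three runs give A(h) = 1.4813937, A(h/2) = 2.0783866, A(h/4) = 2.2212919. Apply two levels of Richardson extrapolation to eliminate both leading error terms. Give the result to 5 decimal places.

2.26772

First eliminate the h^2 term (factor 2^2 = 4):
  B₁ = (4·2.0783866 − 1.4813937)/3 = 2.2773842
  B₂ = (4·2.2212919 − 2.0783866)/3 = 2.2689270
Then eliminate the h^3 term (factor 2^3 = 8):
  (8·2.2689270 − 2.2773842)/7 = 2.2677188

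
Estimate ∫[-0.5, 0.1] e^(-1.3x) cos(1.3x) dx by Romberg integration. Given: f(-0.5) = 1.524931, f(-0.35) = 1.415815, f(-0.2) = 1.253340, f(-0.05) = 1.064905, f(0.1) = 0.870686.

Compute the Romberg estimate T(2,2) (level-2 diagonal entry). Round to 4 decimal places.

T(0,0) (trapezoid, 1 panel, h=0.6000): 0.718685
T(1,0) (trapezoid, 2 panels, h=0.3000): 0.735345
T(2,0) (trapezoid, 4 panels, h=0.1500): 0.739780
T(1,1) = 0.735345 + (0.735345 − 0.718685)/3 = 0.740898
T(2,1) = 0.739780 + (0.739780 − 0.735345)/3 = 0.741258
T(2,2) = 0.741258 + (0.741258 − 0.740898)/15 = 0.741282

0.7413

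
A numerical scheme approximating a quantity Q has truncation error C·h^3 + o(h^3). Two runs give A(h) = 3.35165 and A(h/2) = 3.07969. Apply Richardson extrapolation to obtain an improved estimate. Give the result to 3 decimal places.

3.041

Extrapolated value = (8·A(h/2) − A(h)) / (8 − 1)
= (8·3.07969 − 3.35165) / 7
= 21.28587 / 7 = 3.04084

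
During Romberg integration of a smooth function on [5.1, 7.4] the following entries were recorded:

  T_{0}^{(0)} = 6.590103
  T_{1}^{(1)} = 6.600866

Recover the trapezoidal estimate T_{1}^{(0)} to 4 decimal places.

6.5982

From T_{1}^{(1)} = (4·T_{1}^{(0)} − T_{0}^{(0)})/3, solve for T_{1}^{(0)}:
4·T_{1}^{(0)} = 3·6.600866 + 6.590103 = 26.392701
T_{1}^{(0)} = 6.598175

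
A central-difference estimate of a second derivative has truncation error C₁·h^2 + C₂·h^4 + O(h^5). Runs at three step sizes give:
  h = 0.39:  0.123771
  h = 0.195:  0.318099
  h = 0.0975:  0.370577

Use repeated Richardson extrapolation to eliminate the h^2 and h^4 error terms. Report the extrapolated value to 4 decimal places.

0.3884

First eliminate the h^2 term (factor 2^2 = 4):
  B₁ = (4·0.318099 − 0.123771)/3 = 0.382875
  B₂ = (4·0.370577 − 0.318099)/3 = 0.388070
Then eliminate the h^4 term (factor 2^4 = 16):
  (16·0.388070 − 0.382875)/15 = 0.388416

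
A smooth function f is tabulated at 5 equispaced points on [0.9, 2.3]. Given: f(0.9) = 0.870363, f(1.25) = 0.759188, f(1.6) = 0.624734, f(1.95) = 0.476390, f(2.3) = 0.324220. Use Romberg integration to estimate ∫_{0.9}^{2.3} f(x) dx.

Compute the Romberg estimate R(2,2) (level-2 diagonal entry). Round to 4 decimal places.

0.8617

R(0,0) (trapezoid, 1 panel, h=1.4000): 0.836208
R(1,0) (trapezoid, 2 panels, h=0.7000): 0.855418
R(2,0) (trapezoid, 4 panels, h=0.3500): 0.860161
R(1,1) = 0.855418 + (0.855418 − 0.836208)/3 = 0.861821
R(2,1) = 0.860161 + (0.860161 − 0.855418)/3 = 0.861742
R(2,2) = 0.861742 + (0.861742 − 0.861821)/15 = 0.861737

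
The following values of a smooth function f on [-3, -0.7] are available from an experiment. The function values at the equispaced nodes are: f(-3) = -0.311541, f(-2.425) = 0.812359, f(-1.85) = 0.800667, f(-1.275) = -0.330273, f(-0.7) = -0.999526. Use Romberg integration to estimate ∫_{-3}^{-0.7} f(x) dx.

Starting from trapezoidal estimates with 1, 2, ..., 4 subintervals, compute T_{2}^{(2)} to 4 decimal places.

T_{0}^{(0)} (trapezoid, 1 panel, h=2.3000): -1.507727
T_{1}^{(0)} (trapezoid, 2 panels, h=1.1500): 0.166904
T_{2}^{(0)} (trapezoid, 4 panels, h=0.5750): 0.360651
T_{1}^{(1)} = 0.166904 + (0.166904 − (-1.507727))/3 = 0.725114
T_{2}^{(1)} = 0.360651 + (0.360651 − 0.166904)/3 = 0.425233
T_{2}^{(2)} = 0.425233 + (0.425233 − 0.725114)/15 = 0.405241

0.4052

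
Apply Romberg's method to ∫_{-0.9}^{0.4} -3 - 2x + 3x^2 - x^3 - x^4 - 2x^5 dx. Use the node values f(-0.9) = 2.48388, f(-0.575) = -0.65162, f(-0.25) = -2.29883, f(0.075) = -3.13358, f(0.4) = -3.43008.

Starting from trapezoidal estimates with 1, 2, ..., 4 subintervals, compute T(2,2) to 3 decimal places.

T(0,0) (trapezoid, 1 panel, h=1.3000): -0.61503
T(1,0) (trapezoid, 2 panels, h=0.6500): -1.80175
T(2,0) (trapezoid, 4 panels, h=0.3250): -2.13107
T(1,1) = -1.80175 + (-1.80175 − (-0.61503))/3 = -2.19732
T(2,1) = -2.13107 + (-2.13107 − (-1.80175))/3 = -2.24084
T(2,2) = -2.24084 + (-2.24084 − (-2.19732))/15 = -2.24374

-2.244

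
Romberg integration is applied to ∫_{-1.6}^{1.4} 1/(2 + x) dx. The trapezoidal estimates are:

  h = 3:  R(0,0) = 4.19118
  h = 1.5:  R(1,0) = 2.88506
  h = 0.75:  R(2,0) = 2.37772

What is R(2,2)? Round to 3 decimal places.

Richardson extrapolation on the trapezoidal column (denominator 4−1=3):
R(1,1) = (4·2.88506 − 4.19118) / 3 = 2.44969
R(2,1) = (4·2.37772 − 2.88506) / 3 = 2.20861
R(2,2) = (16·2.20861 − 2.44969) / 15 = 2.19254
(Column j=1 coincides with Simpson's rule on the same nodes.)

2.193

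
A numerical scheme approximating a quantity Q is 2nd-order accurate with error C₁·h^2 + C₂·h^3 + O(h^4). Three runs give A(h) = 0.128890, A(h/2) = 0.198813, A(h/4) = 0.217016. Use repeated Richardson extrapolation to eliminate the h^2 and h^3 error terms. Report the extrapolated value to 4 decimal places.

First eliminate the h^2 term (factor 2^2 = 4):
  B₁ = (4·0.198813 − 0.128890)/3 = 0.222121
  B₂ = (4·0.217016 − 0.198813)/3 = 0.223084
Then eliminate the h^3 term (factor 2^3 = 8):
  (8·0.223084 − 0.222121)/7 = 0.223222

0.2232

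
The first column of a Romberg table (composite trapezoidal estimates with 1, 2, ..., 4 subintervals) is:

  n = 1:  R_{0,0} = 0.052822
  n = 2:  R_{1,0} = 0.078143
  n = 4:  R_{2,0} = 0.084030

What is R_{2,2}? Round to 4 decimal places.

0.0860

Richardson extrapolation on the trapezoidal column (denominator 4−1=3):
R_{1,1} = 0.078143 + (0.078143 − 0.052822)/3 = 0.086583
R_{2,1} = 0.084030 + (0.084030 − 0.078143)/3 = 0.085992
R_{2,2} = (16·0.085992 − 0.086583) / 15 = 0.085953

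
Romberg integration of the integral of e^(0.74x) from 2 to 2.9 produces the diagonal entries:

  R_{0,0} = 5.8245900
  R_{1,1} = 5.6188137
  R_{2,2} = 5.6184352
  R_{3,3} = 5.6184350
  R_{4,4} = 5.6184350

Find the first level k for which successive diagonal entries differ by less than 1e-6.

k = 3

|R_{1,1} − R_{0,0}| = 0.2057763 ≥ 1e-6
|R_{2,2} − R_{1,1}| = 0.0003785 ≥ 1e-6
|R_{3,3} − R_{2,2}| = 0.0000002 < 1e-6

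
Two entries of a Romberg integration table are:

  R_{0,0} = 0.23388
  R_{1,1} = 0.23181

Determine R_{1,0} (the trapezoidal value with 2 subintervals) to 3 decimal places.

From R_{1,1} = (4·R_{1,0} − R_{0,0})/3, solve for R_{1,0}:
4·R_{1,0} = 3·0.23181 + 0.23388 = 0.92931
R_{1,0} = 0.23233

0.232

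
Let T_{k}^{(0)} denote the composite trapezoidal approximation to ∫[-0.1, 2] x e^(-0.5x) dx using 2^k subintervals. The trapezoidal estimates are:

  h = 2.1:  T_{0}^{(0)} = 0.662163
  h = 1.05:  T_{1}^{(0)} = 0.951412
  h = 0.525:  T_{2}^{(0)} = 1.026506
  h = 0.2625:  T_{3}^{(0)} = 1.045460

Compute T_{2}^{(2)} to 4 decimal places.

1.0518

Richardson extrapolation on the trapezoidal column (denominator 4−1=3):
T_{1}^{(1)} = (4·0.951412 − 0.662163) / 3 = 1.047828
T_{2}^{(1)} = (4·1.026506 − 0.951412) / 3 = 1.051537
T_{2}^{(2)} = 1.051537 + (1.051537 − 1.047828)/15 = 1.051784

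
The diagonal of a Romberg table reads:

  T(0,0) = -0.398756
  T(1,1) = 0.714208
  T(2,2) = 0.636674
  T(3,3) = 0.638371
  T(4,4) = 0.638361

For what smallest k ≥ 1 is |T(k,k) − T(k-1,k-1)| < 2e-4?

|T(1,1) − T(0,0)| = 1.112964 ≥ 2e-4
|T(2,2) − T(1,1)| = 0.077534 ≥ 2e-4
|T(3,3) − T(2,2)| = 0.001697 ≥ 2e-4
|T(4,4) − T(3,3)| = 0.000010 < 2e-4

k = 4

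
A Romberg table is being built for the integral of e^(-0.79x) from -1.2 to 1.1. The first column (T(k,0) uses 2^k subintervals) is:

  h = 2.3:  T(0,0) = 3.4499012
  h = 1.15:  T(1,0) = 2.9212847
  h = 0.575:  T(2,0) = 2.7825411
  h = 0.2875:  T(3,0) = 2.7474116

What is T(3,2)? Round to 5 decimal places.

Richardson extrapolation on the trapezoidal column (denominator 4−1=3):
T(2,1) = 2.7825411 + (2.7825411 − 2.9212847)/3 = 2.7362932
T(3,1) = 2.7474116 + (2.7474116 − 2.7825411)/3 = 2.7357018
T(3,2) = 2.7357018 + (2.7357018 − 2.7362932)/15 = 2.7356624

2.73566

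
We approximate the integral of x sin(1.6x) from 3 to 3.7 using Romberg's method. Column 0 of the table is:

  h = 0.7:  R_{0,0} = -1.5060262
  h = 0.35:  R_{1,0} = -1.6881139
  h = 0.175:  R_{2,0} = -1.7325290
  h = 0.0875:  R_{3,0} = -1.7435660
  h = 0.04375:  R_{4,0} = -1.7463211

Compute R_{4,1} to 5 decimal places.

R_{4,1} = -1.7463211 + (-1.7463211 − (-1.7435660))/3 = -1.7472395
(Column j=1 coincides with Simpson's rule on the same nodes.)

-1.74724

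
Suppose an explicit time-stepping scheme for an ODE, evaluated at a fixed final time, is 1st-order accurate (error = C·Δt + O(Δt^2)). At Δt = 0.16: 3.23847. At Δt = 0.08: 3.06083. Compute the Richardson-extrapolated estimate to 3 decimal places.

2.883

Extrapolated value = (2·A(Δt/2) − A(Δt)) / (2 − 1)
= (2·3.06083 − 3.23847) / 1
= 2.88319 / 1 = 2.88319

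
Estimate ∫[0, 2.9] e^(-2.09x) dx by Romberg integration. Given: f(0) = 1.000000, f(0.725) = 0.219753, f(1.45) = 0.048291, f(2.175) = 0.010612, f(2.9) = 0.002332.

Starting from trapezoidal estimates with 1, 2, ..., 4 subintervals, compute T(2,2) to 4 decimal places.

0.4823

T(0,0) (trapezoid, 1 panel, h=2.9000): 1.453381
T(1,0) (trapezoid, 2 panels, h=1.4500): 0.796713
T(2,0) (trapezoid, 4 panels, h=0.7250): 0.565371
T(1,1) = 0.796713 + (0.796713 − 1.453381)/3 = 0.577824
T(2,1) = 0.565371 + (0.565371 − 0.796713)/3 = 0.488257
T(2,2) = 0.488257 + (0.488257 − 0.577824)/15 = 0.482286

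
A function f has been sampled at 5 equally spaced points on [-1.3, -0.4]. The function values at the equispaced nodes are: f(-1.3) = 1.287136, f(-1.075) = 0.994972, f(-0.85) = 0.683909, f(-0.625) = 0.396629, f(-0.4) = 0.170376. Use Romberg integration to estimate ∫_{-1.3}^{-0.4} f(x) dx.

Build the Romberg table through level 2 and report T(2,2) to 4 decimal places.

0.6294

T(0,0) (trapezoid, 1 panel, h=0.9000): 0.655880
T(1,0) (trapezoid, 2 panels, h=0.4500): 0.635699
T(2,0) (trapezoid, 4 panels, h=0.2250): 0.630960
T(1,1) = 0.635699 + (0.635699 − 0.655880)/3 = 0.628972
T(2,1) = 0.630960 + (0.630960 − 0.635699)/3 = 0.629380
T(2,2) = 0.629380 + (0.629380 − 0.628972)/15 = 0.629407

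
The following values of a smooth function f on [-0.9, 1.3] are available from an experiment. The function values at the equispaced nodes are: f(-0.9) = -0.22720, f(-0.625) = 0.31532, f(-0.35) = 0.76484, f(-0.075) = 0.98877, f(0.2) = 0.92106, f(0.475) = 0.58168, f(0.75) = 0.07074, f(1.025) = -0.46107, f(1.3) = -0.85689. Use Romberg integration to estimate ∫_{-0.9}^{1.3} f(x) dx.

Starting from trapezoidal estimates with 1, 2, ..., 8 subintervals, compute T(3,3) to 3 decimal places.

T(0,0) (trapezoid, 1 panel, h=2.2000): -1.19250
T(1,0) (trapezoid, 2 panels, h=1.1000): 0.41692
T(2,0) (trapezoid, 4 panels, h=0.5500): 0.66803
T(3,0) (trapezoid, 8 panels, h=0.2750): 0.72581
T(1,1) = 0.41692 + (0.41692 − (-1.19250))/3 = 0.95339
T(2,1) = 0.66803 + (0.66803 − 0.41692)/3 = 0.75173
T(3,1) = 0.72581 + (0.72581 − 0.66803)/3 = 0.74507
T(2,2) = 0.75173 + (0.75173 − 0.95339)/15 = 0.73829
T(3,2) = 0.74507 + (0.74507 − 0.75173)/15 = 0.74463
T(3,3) = 0.74463 + (0.74463 − 0.73829)/63 = 0.74473

0.745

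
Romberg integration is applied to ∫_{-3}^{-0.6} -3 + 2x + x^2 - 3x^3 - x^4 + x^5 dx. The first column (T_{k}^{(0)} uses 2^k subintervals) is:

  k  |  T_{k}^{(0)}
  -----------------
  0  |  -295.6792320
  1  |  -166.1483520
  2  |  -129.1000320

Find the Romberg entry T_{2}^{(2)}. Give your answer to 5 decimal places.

-116.33587

T_{1}^{(1)} = (4·(-166.1483520) − (-295.6792320)) / 3 = -122.9713920
T_{2}^{(1)} = (4·(-129.1000320) − (-166.1483520)) / 3 = -116.7505920
T_{2}^{(2)} = (16·(-116.7505920) − (-122.9713920)) / 15 = -116.3358720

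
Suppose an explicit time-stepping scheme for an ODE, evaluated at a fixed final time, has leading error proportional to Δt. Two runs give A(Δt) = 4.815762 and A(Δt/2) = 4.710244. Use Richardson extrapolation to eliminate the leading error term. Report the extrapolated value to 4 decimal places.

4.6047

The leading error scales as Δt; refining by a factor of 2 reduces it by 2^1 = 2.
Extrapolated value = (2·A(Δt/2) − A(Δt)) / (2 − 1)
= (2·4.710244 − 4.815762) / 1
= 4.604726 / 1 = 4.604726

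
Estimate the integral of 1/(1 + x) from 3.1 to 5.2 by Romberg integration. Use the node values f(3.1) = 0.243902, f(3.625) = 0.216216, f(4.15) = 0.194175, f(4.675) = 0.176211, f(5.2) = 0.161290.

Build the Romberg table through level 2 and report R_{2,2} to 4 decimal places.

R_{0,0} (trapezoid, 1 panel, h=2.1000): 0.425452
R_{1,0} (trapezoid, 2 panels, h=1.0500): 0.416610
R_{2,0} (trapezoid, 4 panels, h=0.5250): 0.414329
R_{1,1} = 0.416610 + (0.416610 − 0.425452)/3 = 0.413663
R_{2,1} = 0.414329 + (0.414329 − 0.416610)/3 = 0.413569
R_{2,2} = 0.413569 + (0.413569 − 0.413663)/15 = 0.413563

0.4136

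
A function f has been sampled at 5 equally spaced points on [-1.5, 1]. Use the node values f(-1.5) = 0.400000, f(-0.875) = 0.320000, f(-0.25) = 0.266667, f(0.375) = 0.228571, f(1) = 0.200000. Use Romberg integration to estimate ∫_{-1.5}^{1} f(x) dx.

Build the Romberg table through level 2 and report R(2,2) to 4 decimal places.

0.6932

R(0,0) (trapezoid, 1 panel, h=2.5000): 0.750000
R(1,0) (trapezoid, 2 panels, h=1.2500): 0.708334
R(2,0) (trapezoid, 4 panels, h=0.6250): 0.697024
R(1,1) = 0.708334 + (0.708334 − 0.750000)/3 = 0.694445
R(2,1) = 0.697024 + (0.697024 − 0.708334)/3 = 0.693254
R(2,2) = 0.693254 + (0.693254 − 0.694445)/15 = 0.693175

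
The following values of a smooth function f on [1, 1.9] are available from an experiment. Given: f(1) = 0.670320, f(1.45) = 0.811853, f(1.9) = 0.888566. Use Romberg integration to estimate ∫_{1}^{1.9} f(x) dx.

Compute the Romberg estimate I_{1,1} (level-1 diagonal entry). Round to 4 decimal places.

I_{0,0} (trapezoid, 1 panel, h=0.9000): 0.701499
I_{1,0} (trapezoid, 2 panels, h=0.4500): 0.716083
I_{1,1} = 0.716083 + (0.716083 − 0.701499)/3 = 0.720944

0.7209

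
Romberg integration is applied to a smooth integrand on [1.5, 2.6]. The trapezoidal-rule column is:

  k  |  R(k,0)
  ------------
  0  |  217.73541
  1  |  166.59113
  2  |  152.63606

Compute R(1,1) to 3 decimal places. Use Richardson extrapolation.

149.543

Richardson extrapolation on the trapezoidal column (denominator 4−1=3):
R(1,1) = 166.59113 + (166.59113 − 217.73541)/3 = 149.54304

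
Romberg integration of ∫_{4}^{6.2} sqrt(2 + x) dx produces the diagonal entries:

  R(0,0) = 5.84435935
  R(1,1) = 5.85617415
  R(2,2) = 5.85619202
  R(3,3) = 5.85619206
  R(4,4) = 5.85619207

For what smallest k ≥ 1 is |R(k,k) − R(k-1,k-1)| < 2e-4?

k = 2

|R(1,1) − R(0,0)| = 0.01181480 ≥ 2e-4
|R(2,2) − R(1,1)| = 0.00001787 < 2e-4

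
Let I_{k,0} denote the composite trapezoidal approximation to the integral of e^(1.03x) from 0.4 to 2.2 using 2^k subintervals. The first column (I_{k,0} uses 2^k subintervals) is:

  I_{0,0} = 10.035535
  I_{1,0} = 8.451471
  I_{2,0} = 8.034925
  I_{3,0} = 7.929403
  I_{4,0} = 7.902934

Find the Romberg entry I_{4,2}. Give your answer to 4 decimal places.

Richardson extrapolation on the trapezoidal column (denominator 4−1=3):
I_{3,1} = (4·7.929403 − 8.034925) / 3 = 7.894229
I_{4,1} = 7.902934 + (7.902934 − 7.929403)/3 = 7.894111
I_{4,2} = (16·7.894111 − 7.894229) / 15 = 7.894103

7.8941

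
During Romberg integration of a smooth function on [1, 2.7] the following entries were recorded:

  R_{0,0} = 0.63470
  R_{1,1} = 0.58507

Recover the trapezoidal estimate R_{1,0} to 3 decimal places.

0.597

From R_{1,1} = (4·R_{1,0} − R_{0,0})/3, solve for R_{1,0}:
4·R_{1,0} = 3·0.58507 + 0.63470 = 2.38991
R_{1,0} = 0.59748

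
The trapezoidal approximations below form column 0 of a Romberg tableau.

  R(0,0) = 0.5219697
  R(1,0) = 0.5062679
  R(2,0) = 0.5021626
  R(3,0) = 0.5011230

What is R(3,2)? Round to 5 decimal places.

R(2,1) = (4·0.5021626 − 0.5062679) / 3 = 0.5007942
R(3,1) = 0.5011230 + (0.5011230 − 0.5021626)/3 = 0.5007765
R(3,2) = 0.5007765 + (0.5007765 − 0.5007942)/15 = 0.5007753

0.50078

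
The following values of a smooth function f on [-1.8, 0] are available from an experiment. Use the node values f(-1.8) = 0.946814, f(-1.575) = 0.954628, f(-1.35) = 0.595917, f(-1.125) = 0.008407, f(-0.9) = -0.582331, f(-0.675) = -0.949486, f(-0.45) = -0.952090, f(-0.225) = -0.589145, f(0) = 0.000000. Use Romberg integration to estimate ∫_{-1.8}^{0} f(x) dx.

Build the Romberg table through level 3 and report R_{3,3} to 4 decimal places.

R_{0,0} (trapezoid, 1 panel, h=1.8000): 0.852133
R_{1,0} (trapezoid, 2 panels, h=0.9000): -0.098032
R_{2,0} (trapezoid, 4 panels, h=0.4500): -0.209294
R_{3,0} (trapezoid, 8 panels, h=0.2250): -0.234156
R_{1,1} = -0.098032 + (-0.098032 − 0.852133)/3 = -0.414754
R_{2,1} = -0.209294 + (-0.209294 − (-0.098032))/3 = -0.246381
R_{3,1} = -0.234156 + (-0.234156 − (-0.209294))/3 = -0.242443
R_{2,2} = -0.246381 + (-0.246381 − (-0.414754))/15 = -0.235156
R_{3,2} = -0.242443 + (-0.242443 − (-0.246381))/15 = -0.242180
R_{3,3} = -0.242180 + (-0.242180 − (-0.235156))/63 = -0.242291

-0.2423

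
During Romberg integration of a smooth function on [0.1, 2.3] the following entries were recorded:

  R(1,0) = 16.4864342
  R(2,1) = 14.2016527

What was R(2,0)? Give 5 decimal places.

From R(2,1) = (4·R(2,0) − R(1,0))/3, solve for R(2,0):
4·R(2,0) = 3·14.2016527 + 16.4864342 = 59.0913923
R(2,0) = 14.7728481

14.77285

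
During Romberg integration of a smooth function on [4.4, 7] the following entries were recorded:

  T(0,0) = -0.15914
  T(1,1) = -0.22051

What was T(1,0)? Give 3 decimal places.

From T(1,1) = (4·T(1,0) − T(0,0))/3, solve for T(1,0):
4·T(1,0) = 3·(-0.22051) + (-0.15914) = -0.82067
T(1,0) = -0.20517

-0.205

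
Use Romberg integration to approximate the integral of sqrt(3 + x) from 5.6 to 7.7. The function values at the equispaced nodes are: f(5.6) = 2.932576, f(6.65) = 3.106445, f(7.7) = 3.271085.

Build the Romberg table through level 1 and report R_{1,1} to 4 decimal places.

R_{0,0} (trapezoid, 1 panel, h=2.1000): 6.513844
R_{1,0} (trapezoid, 2 panels, h=1.0500): 6.518689
R_{1,1} = 6.518689 + (6.518689 − 6.513844)/3 = 6.520304

6.5203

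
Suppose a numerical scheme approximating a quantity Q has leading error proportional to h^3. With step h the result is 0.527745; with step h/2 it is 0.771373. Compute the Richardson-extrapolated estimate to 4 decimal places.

0.8062

The leading error scales as h^3; refining by a factor of 2 reduces it by 2^3 = 8.
Extrapolated value = (8·A(h/2) − A(h)) / (8 − 1)
= (8·0.771373 − 0.527745) / 7
= 5.643239 / 7 = 0.806177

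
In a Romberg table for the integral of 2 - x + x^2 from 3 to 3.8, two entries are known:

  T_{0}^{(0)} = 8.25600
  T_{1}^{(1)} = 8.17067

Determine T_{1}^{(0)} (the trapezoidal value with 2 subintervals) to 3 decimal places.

From T_{1}^{(1)} = (4·T_{1}^{(0)} − T_{0}^{(0)})/3, solve for T_{1}^{(0)}:
4·T_{1}^{(0)} = 3·8.17067 + 8.25600 = 32.76801
T_{1}^{(0)} = 8.19200

8.192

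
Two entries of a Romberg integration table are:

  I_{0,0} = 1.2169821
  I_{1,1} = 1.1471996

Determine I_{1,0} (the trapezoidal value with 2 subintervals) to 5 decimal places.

From I_{1,1} = (4·I_{1,0} − I_{0,0})/3, solve for I_{1,0}:
4·I_{1,0} = 3·1.1471996 + 1.2169821 = 4.6585809
I_{1,0} = 1.1646452

1.16465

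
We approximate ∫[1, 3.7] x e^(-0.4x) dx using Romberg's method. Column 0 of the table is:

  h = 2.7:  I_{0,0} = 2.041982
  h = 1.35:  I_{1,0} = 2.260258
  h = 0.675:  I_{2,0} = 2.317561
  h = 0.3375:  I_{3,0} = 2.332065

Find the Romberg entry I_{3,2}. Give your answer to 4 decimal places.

2.3369

Richardson extrapolation on the trapezoidal column (denominator 4−1=3):
I_{2,1} = 2.317561 + (2.317561 − 2.260258)/3 = 2.336662
I_{3,1} = (4·2.332065 − 2.317561) / 3 = 2.336900
I_{3,2} = 2.336900 + (2.336900 − 2.336662)/15 = 2.336916
(Column j=1 coincides with Simpson's rule on the same nodes.)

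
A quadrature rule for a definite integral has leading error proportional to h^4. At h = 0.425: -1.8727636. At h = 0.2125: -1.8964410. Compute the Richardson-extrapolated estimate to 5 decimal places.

The leading error scales as h^4; refining by a factor of 2 reduces it by 2^4 = 16.
Extrapolated value = (16·A(h/2) − A(h)) / (16 − 1)
= (16·(-1.8964410) − (-1.8727636)) / 15
= -28.4702924 / 15 = -1.8980195

-1.89802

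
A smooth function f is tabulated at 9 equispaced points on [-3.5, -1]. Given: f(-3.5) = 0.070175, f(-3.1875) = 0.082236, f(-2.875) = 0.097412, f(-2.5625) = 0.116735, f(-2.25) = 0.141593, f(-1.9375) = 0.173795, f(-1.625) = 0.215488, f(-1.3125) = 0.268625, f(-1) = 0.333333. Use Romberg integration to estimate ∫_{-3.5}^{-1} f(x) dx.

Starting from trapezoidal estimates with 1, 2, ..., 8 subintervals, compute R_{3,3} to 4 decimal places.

R_{0,0} (trapezoid, 1 panel, h=2.5000): 0.504385
R_{1,0} (trapezoid, 2 panels, h=1.2500): 0.429184
R_{2,0} (trapezoid, 4 panels, h=0.6250): 0.410154
R_{3,0} (trapezoid, 8 panels, h=0.3125): 0.405512
R_{1,1} = 0.429184 + (0.429184 − 0.504385)/3 = 0.404117
R_{2,1} = 0.410154 + (0.410154 − 0.429184)/3 = 0.403811
R_{3,1} = 0.405512 + (0.405512 − 0.410154)/3 = 0.403965
R_{2,2} = 0.403811 + (0.403811 − 0.404117)/15 = 0.403791
R_{3,2} = 0.403965 + (0.403965 − 0.403811)/15 = 0.403975
R_{3,3} = 0.403975 + (0.403975 − 0.403791)/63 = 0.403978

0.4040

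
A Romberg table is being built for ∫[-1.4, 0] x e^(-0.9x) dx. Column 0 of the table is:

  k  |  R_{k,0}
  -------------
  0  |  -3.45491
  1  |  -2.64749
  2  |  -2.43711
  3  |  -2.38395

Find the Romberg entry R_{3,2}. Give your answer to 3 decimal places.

R_{2,1} = -2.43711 + (-2.43711 − (-2.64749))/3 = -2.36698
R_{3,1} = -2.38395 + (-2.38395 − (-2.43711))/3 = -2.36623
R_{3,2} = -2.36623 + (-2.36623 − (-2.36698))/15 = -2.36618

-2.366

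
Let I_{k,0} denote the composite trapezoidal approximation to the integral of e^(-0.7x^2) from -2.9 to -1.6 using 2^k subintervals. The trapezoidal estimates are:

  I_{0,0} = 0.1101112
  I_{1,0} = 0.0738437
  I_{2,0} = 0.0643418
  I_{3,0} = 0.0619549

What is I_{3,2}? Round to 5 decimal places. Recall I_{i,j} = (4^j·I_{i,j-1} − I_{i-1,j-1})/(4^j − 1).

0.06116

Richardson extrapolation on the trapezoidal column (denominator 4−1=3):
I_{2,1} = 0.0643418 + (0.0643418 − 0.0738437)/3 = 0.0611745
I_{3,1} = 0.0619549 + (0.0619549 − 0.0643418)/3 = 0.0611593
I_{3,2} = (16·0.0611593 − 0.0611745) / 15 = 0.0611583
(Column j=1 coincides with Simpson's rule on the same nodes.)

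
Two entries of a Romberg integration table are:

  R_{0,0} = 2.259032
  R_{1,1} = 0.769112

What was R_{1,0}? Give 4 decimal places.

1.1416

From R_{1,1} = (4·R_{1,0} − R_{0,0})/3, solve for R_{1,0}:
4·R_{1,0} = 3·0.769112 + 2.259032 = 4.566368
R_{1,0} = 1.141592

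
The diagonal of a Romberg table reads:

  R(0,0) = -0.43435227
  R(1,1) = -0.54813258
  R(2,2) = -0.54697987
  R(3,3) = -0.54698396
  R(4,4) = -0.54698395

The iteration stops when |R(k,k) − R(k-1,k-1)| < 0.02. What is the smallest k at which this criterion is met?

k = 2

|R(1,1) − R(0,0)| = 0.11378031 ≥ 0.02
|R(2,2) − R(1,1)| = 0.00115271 < 0.02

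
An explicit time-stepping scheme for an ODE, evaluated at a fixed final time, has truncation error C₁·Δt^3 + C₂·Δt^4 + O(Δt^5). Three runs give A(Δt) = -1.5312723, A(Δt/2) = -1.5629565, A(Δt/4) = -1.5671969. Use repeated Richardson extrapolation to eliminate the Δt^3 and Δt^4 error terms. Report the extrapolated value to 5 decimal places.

-1.56782

First eliminate the Δt^3 term (factor 2^3 = 8):
  B₁ = (8·(-1.5629565) − (-1.5312723))/7 = -1.5674828
  B₂ = (8·(-1.5671969) − (-1.5629565))/7 = -1.5678027
Then eliminate the Δt^4 term (factor 2^4 = 16):
  (16·(-1.5678027) − (-1.5674828))/15 = -1.5678240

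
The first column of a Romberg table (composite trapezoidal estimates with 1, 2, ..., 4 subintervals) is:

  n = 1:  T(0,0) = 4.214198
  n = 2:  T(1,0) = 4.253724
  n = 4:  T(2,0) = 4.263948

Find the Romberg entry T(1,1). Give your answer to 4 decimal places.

4.2669

Richardson extrapolation on the trapezoidal column (denominator 4−1=3):
T(1,1) = 4.253724 + (4.253724 − 4.214198)/3 = 4.266899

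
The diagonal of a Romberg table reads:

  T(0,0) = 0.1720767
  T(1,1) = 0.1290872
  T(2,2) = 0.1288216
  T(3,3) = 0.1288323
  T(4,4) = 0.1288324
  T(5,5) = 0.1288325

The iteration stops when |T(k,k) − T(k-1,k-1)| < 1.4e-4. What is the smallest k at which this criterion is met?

|T(1,1) − T(0,0)| = 0.0429895 ≥ 1.4e-4
|T(2,2) − T(1,1)| = 0.0002656 ≥ 1.4e-4
|T(3,3) − T(2,2)| = 0.0000107 < 1.4e-4

k = 3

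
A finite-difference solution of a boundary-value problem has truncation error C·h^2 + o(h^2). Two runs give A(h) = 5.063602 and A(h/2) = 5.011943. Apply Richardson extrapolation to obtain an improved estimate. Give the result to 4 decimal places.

4.9947

The leading error scales as h^2; refining by a factor of 2 reduces it by 2^2 = 4.
Extrapolated value = (4·A(h/2) − A(h)) / (4 − 1)
= (4·5.011943 − 5.063602) / 3
= 14.984170 / 3 = 4.994723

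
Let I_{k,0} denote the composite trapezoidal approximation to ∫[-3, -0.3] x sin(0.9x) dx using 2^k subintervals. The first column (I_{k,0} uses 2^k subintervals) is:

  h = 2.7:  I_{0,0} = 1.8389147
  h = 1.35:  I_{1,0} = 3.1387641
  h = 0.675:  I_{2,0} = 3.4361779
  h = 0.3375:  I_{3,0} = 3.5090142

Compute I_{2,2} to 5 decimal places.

3.53287

I_{1,1} = 3.1387641 + (3.1387641 − 1.8389147)/3 = 3.5720472
I_{2,1} = 3.4361779 + (3.4361779 − 3.1387641)/3 = 3.5353158
I_{2,2} = (16·3.5353158 − 3.5720472) / 15 = 3.5328670
(Column j=1 coincides with Simpson's rule on the same nodes.)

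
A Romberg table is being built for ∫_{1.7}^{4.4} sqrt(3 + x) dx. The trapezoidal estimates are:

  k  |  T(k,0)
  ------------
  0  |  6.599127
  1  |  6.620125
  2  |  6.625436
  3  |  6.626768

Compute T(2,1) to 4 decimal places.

6.6272

T(2,1) = (4·6.625436 − 6.620125) / 3 = 6.627206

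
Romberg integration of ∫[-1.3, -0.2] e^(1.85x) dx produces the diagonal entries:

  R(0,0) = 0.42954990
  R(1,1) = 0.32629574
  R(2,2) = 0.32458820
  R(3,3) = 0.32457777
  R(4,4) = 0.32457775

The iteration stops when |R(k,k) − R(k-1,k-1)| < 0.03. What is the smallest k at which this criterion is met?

k = 2

|R(1,1) − R(0,0)| = 0.10325416 ≥ 0.03
|R(2,2) − R(1,1)| = 0.00170754 < 0.03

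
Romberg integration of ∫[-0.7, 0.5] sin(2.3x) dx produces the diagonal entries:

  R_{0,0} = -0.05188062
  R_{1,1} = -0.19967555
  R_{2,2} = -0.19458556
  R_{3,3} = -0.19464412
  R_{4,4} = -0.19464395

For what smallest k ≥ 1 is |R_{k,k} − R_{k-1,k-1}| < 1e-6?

k = 4

|R_{1,1} − R_{0,0}| = 0.14779493 ≥ 1e-6
|R_{2,2} − R_{1,1}| = 0.00508999 ≥ 1e-6
|R_{3,3} − R_{2,2}| = 0.00005856 ≥ 1e-6
|R_{4,4} − R_{3,3}| = 0.00000017 < 1e-6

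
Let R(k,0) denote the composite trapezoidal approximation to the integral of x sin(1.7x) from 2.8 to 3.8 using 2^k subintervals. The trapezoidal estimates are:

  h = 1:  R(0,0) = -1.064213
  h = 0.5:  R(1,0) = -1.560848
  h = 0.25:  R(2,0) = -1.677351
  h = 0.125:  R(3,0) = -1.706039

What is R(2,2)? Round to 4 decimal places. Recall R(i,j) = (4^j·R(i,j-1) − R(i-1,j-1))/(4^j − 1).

R(1,1) = -1.560848 + (-1.560848 − (-1.064213))/3 = -1.726393
R(2,1) = -1.677351 + (-1.677351 − (-1.560848))/3 = -1.716185
R(2,2) = -1.716185 + (-1.716185 − (-1.726393))/15 = -1.715504

-1.7155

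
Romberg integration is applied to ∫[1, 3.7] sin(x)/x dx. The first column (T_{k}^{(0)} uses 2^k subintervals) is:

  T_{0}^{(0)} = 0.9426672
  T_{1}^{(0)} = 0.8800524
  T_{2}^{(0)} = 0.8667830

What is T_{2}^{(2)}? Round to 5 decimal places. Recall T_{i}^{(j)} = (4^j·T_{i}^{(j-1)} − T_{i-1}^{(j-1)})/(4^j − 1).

0.86257

Richardson extrapolation on the trapezoidal column (denominator 4−1=3):
T_{1}^{(1)} = (4·0.8800524 − 0.9426672) / 3 = 0.8591808
T_{2}^{(1)} = (4·0.8667830 − 0.8800524) / 3 = 0.8623599
T_{2}^{(2)} = (16·0.8623599 − 0.8591808) / 15 = 0.8625718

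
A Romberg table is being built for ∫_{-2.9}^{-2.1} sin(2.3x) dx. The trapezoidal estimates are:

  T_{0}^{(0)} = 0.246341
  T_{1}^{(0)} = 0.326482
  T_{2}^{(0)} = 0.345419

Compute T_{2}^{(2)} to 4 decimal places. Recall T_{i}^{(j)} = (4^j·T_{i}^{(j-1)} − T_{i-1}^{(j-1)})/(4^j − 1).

0.3516

T_{1}^{(1)} = 0.326482 + (0.326482 − 0.246341)/3 = 0.353196
T_{2}^{(1)} = 0.345419 + (0.345419 − 0.326482)/3 = 0.351731
T_{2}^{(2)} = 0.351731 + (0.351731 − 0.353196)/15 = 0.351633
(Column j=1 coincides with Simpson's rule on the same nodes.)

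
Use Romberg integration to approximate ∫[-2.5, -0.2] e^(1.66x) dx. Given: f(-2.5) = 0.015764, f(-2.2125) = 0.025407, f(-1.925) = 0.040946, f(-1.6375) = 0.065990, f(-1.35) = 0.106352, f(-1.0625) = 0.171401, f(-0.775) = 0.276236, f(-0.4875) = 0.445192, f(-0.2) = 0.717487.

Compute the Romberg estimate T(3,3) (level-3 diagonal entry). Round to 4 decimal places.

T(0,0) (trapezoid, 1 panel, h=2.3000): 0.843239
T(1,0) (trapezoid, 2 panels, h=1.1500): 0.543924
T(2,0) (trapezoid, 4 panels, h=0.5750): 0.454342
T(3,0) (trapezoid, 8 panels, h=0.2875): 0.430718
T(1,1) = 0.543924 + (0.543924 − 0.843239)/3 = 0.444152
T(2,1) = 0.454342 + (0.454342 − 0.543924)/3 = 0.424481
T(3,1) = 0.430718 + (0.430718 − 0.454342)/3 = 0.422843
T(2,2) = 0.424481 + (0.424481 − 0.444152)/15 = 0.423170
T(3,2) = 0.422843 + (0.422843 − 0.424481)/15 = 0.422734
T(3,3) = 0.422734 + (0.422734 − 0.423170)/63 = 0.422727

0.4227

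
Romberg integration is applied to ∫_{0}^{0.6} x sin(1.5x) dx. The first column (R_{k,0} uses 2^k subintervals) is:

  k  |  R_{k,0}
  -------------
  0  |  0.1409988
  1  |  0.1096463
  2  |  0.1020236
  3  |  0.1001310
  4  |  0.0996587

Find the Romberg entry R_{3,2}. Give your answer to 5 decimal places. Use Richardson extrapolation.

R_{2,1} = 0.1020236 + (0.1020236 − 0.1096463)/3 = 0.0994827
R_{3,1} = (4·0.1001310 − 0.1020236) / 3 = 0.0995001
R_{3,2} = (16·0.0995001 − 0.0994827) / 15 = 0.0995013

0.09950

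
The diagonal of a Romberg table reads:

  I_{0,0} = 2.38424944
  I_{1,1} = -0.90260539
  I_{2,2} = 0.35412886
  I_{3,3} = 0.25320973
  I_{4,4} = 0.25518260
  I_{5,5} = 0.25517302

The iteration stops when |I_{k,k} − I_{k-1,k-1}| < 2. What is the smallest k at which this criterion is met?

|I_{1,1} − I_{0,0}| = 3.28685483 ≥ 2
|I_{2,2} − I_{1,1}| = 1.25673425 < 2

k = 2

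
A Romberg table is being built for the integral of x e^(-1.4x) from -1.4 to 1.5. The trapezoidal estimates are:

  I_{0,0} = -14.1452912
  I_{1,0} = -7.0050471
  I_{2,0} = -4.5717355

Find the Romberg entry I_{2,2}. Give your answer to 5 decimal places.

-3.70301

Richardson extrapolation on the trapezoidal column (denominator 4−1=3):
I_{1,1} = (4·(-7.0050471) − (-14.1452912)) / 3 = -4.6249657
I_{2,1} = -4.5717355 + (-4.5717355 − (-7.0050471))/3 = -3.7606316
I_{2,2} = (16·(-3.7606316) − (-4.6249657)) / 15 = -3.7030093
(Column j=1 coincides with Simpson's rule on the same nodes.)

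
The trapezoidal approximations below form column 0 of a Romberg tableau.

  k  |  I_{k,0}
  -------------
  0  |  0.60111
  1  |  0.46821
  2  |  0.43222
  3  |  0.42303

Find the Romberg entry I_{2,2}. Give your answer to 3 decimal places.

0.420

Richardson extrapolation on the trapezoidal column (denominator 4−1=3):
I_{1,1} = 0.46821 + (0.46821 − 0.60111)/3 = 0.42391
I_{2,1} = (4·0.43222 − 0.46821) / 3 = 0.42022
I_{2,2} = 0.42022 + (0.42022 − 0.42391)/15 = 0.41997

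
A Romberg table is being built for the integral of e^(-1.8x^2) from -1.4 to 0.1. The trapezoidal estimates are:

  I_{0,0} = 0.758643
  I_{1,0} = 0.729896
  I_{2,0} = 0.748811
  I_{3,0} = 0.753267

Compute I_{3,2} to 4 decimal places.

0.7547

Richardson extrapolation on the trapezoidal column (denominator 4−1=3):
I_{2,1} = (4·0.748811 − 0.729896) / 3 = 0.755116
I_{3,1} = (4·0.753267 − 0.748811) / 3 = 0.754752
I_{3,2} = (16·0.754752 − 0.755116) / 15 = 0.754728
(Column j=1 coincides with Simpson's rule on the same nodes.)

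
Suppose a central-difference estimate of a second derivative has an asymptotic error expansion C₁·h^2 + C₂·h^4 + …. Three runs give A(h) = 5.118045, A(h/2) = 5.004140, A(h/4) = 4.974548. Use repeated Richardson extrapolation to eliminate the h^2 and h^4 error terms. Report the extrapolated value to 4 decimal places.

First eliminate the h^2 term (factor 2^2 = 4):
  B₁ = (4·5.004140 − 5.118045)/3 = 4.966172
  B₂ = (4·4.974548 − 5.004140)/3 = 4.964684
Then eliminate the h^4 term (factor 2^4 = 16):
  (16·4.964684 − 4.966172)/15 = 4.964585

4.9646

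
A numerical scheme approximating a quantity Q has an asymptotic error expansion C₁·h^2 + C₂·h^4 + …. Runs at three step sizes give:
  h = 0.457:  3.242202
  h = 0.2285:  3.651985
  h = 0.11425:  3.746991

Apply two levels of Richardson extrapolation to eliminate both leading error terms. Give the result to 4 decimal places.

3.7780

First eliminate the h^2 term (factor 2^2 = 4):
  B₁ = (4·3.651985 − 3.242202)/3 = 3.788579
  B₂ = (4·3.746991 − 3.651985)/3 = 3.778660
Then eliminate the h^4 term (factor 2^4 = 16):
  (16·3.778660 − 3.788579)/15 = 3.777999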